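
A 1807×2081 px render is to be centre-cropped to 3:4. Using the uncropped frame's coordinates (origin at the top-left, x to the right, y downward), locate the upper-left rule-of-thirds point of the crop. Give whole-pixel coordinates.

x = 643 px, y = 694 px

1807/2081 > 3/4, so the 3:4 crop keeps the full height 2081 and trims width to 2081 × 3/4 = 1560.75 px.
Left offset = (1807 − 1560.75)/2 = 123.12 px; top offset = 0.
Upper-left is one-third across and one-third down within the crop:
x = 123.12 + 1 × 1560.75/3 ≈ 643; y = 0.00 + 1 × 2081.00/3 ≈ 694.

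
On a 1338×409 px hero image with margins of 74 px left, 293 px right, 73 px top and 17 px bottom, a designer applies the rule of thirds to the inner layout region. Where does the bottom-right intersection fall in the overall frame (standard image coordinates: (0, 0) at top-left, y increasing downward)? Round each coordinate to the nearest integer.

(721, 286)

Content width = 1338 − 74 − 293 = 971 px; content height = 409 − 73 − 17 = 319 px.
Bottom-right is two-thirds across and two-thirds down within the inner layout region.
x = 74 + 2 × 971/3 = 74 + 647.33 ≈ 721
y = 73 + 2 × 319/3 = 73 + 212.67 ≈ 286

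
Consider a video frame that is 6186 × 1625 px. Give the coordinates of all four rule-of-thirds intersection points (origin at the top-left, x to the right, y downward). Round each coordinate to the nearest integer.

(2062, 542), (4124, 542), (2062, 1083), (4124, 1083)

One third of 6186 is 2062; one third of 1625 is 541.67.
Vertical third lines at x = 2062 and x = 4124; horizontal third lines at y = 542 and y = 1083.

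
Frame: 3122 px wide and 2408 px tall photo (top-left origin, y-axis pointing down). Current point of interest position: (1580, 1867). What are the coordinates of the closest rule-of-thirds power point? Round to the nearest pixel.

x = 2081 px, y = 1605 px

Third lines: x ∈ {1041, 2081}, y ∈ {803, 1605}.
1580 is closer to x = 2081; 1867 is closer to y = 1605.
So the nearest intersection is the lower-right power point.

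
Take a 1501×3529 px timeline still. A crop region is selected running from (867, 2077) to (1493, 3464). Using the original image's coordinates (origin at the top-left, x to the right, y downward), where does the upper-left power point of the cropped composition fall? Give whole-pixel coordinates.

x = 1076 px, y = 2539 px

Crop width = 1493 − 867 = 626 px; one third is 208.67 px.
Crop height = 3464 − 2077 = 1387 px; one third is 462.33 px.
The upper-left point is one-third across and one-third down within the crop:
x = 867 + 1 × 208.67 ≈ 1076; y = 2077 + 1 × 462.33 ≈ 2539.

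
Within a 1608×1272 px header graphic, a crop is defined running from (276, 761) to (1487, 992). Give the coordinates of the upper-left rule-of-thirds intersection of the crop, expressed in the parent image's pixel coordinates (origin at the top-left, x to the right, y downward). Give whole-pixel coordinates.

Crop width = 1487 − 276 = 1211 px; one third is 403.67 px.
Crop height = 992 − 761 = 231 px; one third is 77.00 px.
The upper-left point is one-third across and one-third down within the crop:
x = 276 + 1 × 403.67 ≈ 680; y = 761 + 1 × 77.00 ≈ 838.

x = 680 px, y = 838 px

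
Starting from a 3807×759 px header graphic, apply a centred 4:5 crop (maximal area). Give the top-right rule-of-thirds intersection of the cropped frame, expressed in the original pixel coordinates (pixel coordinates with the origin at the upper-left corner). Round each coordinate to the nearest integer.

x = 2005 px, y = 253 px

3807/759 > 4/5, so the 4:5 crop keeps the full height 759 and trims width to 759 × 4/5 = 607.20 px.
Left offset = (3807 − 607.20)/2 = 1599.90 px; top offset = 0.
Top-right is two-thirds across and one-third down within the crop:
x = 1599.90 + 2 × 607.20/3 ≈ 2005; y = 0.00 + 1 × 759.00/3 ≈ 253.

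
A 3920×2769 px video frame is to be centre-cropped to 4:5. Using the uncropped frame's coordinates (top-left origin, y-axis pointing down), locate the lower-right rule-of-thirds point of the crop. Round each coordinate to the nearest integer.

x = 2329 px, y = 1846 px

3920/2769 > 4/5, so the 4:5 crop keeps the full height 2769 and trims width to 2769 × 4/5 = 2215.20 px.
Left offset = (3920 − 2215.20)/2 = 852.40 px; top offset = 0.
Lower-right is two-thirds across and two-thirds down within the crop:
x = 852.40 + 2 × 2215.20/3 ≈ 2329; y = 0.00 + 2 × 2769.00/3 ≈ 1846.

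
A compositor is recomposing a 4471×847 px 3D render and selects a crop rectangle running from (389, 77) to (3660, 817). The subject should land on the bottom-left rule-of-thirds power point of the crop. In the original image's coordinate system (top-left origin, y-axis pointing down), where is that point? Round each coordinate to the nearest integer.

(1479, 570)

Crop width = 3660 − 389 = 3271 px; one third is 1090.33 px.
Crop height = 817 − 77 = 740 px; one third is 246.67 px.
The bottom-left point is one-third across and two-thirds down within the crop:
x = 389 + 1 × 1090.33 ≈ 1479; y = 77 + 2 × 246.67 ≈ 570.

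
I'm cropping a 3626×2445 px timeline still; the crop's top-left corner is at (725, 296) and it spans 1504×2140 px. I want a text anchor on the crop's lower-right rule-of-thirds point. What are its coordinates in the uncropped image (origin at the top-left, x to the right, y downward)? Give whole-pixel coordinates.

One third of the crop width 1504 is 501.33 px.
One third of the crop height 2140 is 713.33 px.
The lower-right point is two-thirds across and two-thirds down within the crop:
x = 725 + 2 × 501.33 ≈ 1728; y = 296 + 2 × 713.33 ≈ 1723.

(1728, 1723)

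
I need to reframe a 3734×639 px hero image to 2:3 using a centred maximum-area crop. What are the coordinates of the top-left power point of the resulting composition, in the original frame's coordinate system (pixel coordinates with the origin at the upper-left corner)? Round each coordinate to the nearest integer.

x = 1796 px, y = 213 px

3734/639 > 2/3, so the 2:3 crop keeps the full height 639 and trims width to 639 × 2/3 = 426.00 px.
Left offset = (3734 − 426.00)/2 = 1654.00 px; top offset = 0.
Top-left is one-third across and one-third down within the crop:
x = 1654.00 + 1 × 426.00/3 ≈ 1796; y = 0.00 + 1 × 639.00/3 ≈ 213.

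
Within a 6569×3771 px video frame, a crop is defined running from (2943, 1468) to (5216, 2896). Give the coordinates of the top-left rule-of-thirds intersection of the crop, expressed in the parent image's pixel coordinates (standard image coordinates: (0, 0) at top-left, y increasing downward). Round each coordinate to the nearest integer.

Crop width = 5216 − 2943 = 2273 px; one third is 757.67 px.
Crop height = 2896 − 1468 = 1428 px; one third is 476.00 px.
The top-left point is one-third across and one-third down within the crop:
x = 2943 + 1 × 757.67 ≈ 3701; y = 1468 + 1 × 476.00 ≈ 1944.

x = 3701 px, y = 1944 px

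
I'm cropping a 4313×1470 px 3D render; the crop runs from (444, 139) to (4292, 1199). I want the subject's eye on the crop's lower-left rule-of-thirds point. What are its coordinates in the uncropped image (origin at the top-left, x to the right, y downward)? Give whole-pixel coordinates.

Crop width = 4292 − 444 = 3848 px; one third is 1282.67 px.
Crop height = 1199 − 139 = 1060 px; one third is 353.33 px.
The lower-left point is one-third across and two-thirds down within the crop:
x = 444 + 1 × 1282.67 ≈ 1727; y = 139 + 2 × 353.33 ≈ 846.

x = 1727 px, y = 846 px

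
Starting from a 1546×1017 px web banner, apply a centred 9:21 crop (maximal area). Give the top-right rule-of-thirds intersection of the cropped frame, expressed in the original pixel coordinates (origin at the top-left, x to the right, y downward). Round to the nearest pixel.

1546/1017 > 9/21, so the 9:21 crop keeps the full height 1017 and trims width to 1017 × 9/21 = 435.86 px.
Left offset = (1546 − 435.86)/2 = 555.07 px; top offset = 0.
Top-right is two-thirds across and one-third down within the crop:
x = 555.07 + 2 × 435.86/3 ≈ 846; y = 0.00 + 1 × 1017.00/3 ≈ 339.

x = 846 px, y = 339 px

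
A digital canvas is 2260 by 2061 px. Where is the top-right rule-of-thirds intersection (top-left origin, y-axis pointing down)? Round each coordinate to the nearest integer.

The top-right point sits two-thirds of the way across and one-third of the way down.
x = 2 × 2260/3 ≈ 1507; y = 1 × 2061/3 ≈ 687.

(1507, 687)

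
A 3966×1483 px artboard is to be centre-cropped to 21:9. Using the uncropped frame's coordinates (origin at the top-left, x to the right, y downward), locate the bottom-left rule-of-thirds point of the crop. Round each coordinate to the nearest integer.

x = 1406 px, y = 989 px

3966/1483 > 21/9, so the 21:9 crop keeps the full height 1483 and trims width to 1483 × 21/9 = 3460.33 px.
Left offset = (3966 − 3460.33)/2 = 252.83 px; top offset = 0.
Bottom-left is one-third across and two-thirds down within the crop:
x = 252.83 + 1 × 3460.33/3 ≈ 1406; y = 0.00 + 2 × 1483.00/3 ≈ 989.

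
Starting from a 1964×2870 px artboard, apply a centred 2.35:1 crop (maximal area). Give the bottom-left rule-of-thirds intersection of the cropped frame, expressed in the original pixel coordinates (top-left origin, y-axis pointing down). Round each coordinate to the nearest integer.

1964/2870 < 2.35/1, so the 2.35:1 crop keeps the full width 1964 and trims height to 1964 × 1/2.35 = 835.74 px.
Top offset = (2870 − 835.74)/2 = 1017.13 px; left offset = 0.
Bottom-left is one-third across and two-thirds down within the crop:
x = 0.00 + 1 × 1964.00/3 ≈ 655; y = 1017.13 + 2 × 835.74/3 ≈ 1574.

(655, 1574)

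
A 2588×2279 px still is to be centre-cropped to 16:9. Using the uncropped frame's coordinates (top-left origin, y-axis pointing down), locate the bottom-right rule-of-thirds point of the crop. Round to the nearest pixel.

2588/2279 < 16/9, so the 16:9 crop keeps the full width 2588 and trims height to 2588 × 9/16 = 1455.75 px.
Top offset = (2279 − 1455.75)/2 = 411.62 px; left offset = 0.
Bottom-right is two-thirds across and two-thirds down within the crop:
x = 0.00 + 2 × 2588.00/3 ≈ 1725; y = 411.62 + 2 × 1455.75/3 ≈ 1382.

x = 1725 px, y = 1382 px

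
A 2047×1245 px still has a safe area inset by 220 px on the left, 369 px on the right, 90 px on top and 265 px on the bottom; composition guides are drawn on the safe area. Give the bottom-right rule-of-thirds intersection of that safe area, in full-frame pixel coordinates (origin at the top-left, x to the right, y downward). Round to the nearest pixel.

x = 1192 px, y = 683 px

Content width = 2047 − 220 − 369 = 1458 px; content height = 1245 − 90 − 265 = 890 px.
Bottom-right is two-thirds across and two-thirds down within the safe area.
x = 220 + 2 × 1458/3 = 220 + 972.00 ≈ 1192
y = 90 + 2 × 890/3 = 90 + 593.33 ≈ 683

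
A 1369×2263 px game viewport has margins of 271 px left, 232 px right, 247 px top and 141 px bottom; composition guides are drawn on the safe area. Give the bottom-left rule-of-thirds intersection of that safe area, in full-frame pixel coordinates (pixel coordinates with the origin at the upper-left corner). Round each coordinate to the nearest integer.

Content width = 1369 − 271 − 232 = 866 px; content height = 2263 − 247 − 141 = 1875 px.
Bottom-left is one-third across and two-thirds down within the safe area.
x = 271 + 1 × 866/3 = 271 + 288.67 ≈ 560
y = 247 + 2 × 1875/3 = 247 + 1250.00 ≈ 1497

(560, 1497)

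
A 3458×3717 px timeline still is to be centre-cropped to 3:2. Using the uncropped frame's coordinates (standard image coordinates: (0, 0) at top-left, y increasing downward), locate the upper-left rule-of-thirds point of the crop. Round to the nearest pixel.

3458/3717 < 3/2, so the 3:2 crop keeps the full width 3458 and trims height to 3458 × 2/3 = 2305.33 px.
Top offset = (3717 − 2305.33)/2 = 705.83 px; left offset = 0.
Upper-left is one-third across and one-third down within the crop:
x = 0.00 + 1 × 3458.00/3 ≈ 1153; y = 705.83 + 1 × 2305.33/3 ≈ 1474.

x = 1153 px, y = 1474 px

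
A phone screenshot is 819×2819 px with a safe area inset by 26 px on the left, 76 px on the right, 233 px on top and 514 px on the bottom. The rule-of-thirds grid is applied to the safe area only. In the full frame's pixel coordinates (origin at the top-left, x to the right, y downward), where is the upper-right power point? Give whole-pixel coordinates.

(504, 924)

Content width = 819 − 26 − 76 = 717 px; content height = 2819 − 233 − 514 = 2072 px.
Upper-right is two-thirds across and one-third down within the safe area.
x = 26 + 2 × 717/3 = 26 + 478.00 ≈ 504
y = 233 + 1 × 2072/3 = 233 + 690.67 ≈ 924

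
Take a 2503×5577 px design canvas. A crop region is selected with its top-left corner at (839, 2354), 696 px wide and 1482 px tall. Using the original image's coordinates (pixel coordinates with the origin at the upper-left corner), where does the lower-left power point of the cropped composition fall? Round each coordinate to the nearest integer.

One third of the crop width 696 is 232.00 px.
One third of the crop height 1482 is 494.00 px.
The lower-left point is one-third across and two-thirds down within the crop:
x = 839 + 1 × 232.00 ≈ 1071; y = 2354 + 2 × 494.00 ≈ 3342.

(1071, 3342)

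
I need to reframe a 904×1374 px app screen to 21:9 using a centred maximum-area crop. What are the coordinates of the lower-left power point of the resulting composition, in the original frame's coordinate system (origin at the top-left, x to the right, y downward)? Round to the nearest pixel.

(301, 752)

904/1374 < 21/9, so the 21:9 crop keeps the full width 904 and trims height to 904 × 9/21 = 387.43 px.
Top offset = (1374 − 387.43)/2 = 493.29 px; left offset = 0.
Lower-left is one-third across and two-thirds down within the crop:
x = 0.00 + 1 × 904.00/3 ≈ 301; y = 493.29 + 2 × 387.43/3 ≈ 752.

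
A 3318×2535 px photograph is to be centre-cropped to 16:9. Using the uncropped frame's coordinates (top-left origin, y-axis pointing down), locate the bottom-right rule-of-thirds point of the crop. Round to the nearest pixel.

x = 2212 px, y = 1579 px

3318/2535 < 16/9, so the 16:9 crop keeps the full width 3318 and trims height to 3318 × 9/16 = 1866.38 px.
Top offset = (2535 − 1866.38)/2 = 334.31 px; left offset = 0.
Bottom-right is two-thirds across and two-thirds down within the crop:
x = 0.00 + 2 × 3318.00/3 ≈ 2212; y = 334.31 + 2 × 1866.38/3 ≈ 1579.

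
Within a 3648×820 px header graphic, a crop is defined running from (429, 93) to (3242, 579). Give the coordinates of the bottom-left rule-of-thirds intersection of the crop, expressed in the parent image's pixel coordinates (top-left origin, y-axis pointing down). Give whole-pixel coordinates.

(1367, 417)

Crop width = 3242 − 429 = 2813 px; one third is 937.67 px.
Crop height = 579 − 93 = 486 px; one third is 162.00 px.
The bottom-left point is one-third across and two-thirds down within the crop:
x = 429 + 1 × 937.67 ≈ 1367; y = 93 + 2 × 162.00 ≈ 417.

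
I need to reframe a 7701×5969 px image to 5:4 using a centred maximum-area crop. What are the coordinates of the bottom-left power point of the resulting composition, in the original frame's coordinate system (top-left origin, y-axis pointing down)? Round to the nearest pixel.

(2607, 3979)

7701/5969 > 5/4, so the 5:4 crop keeps the full height 5969 and trims width to 5969 × 5/4 = 7461.25 px.
Left offset = (7701 − 7461.25)/2 = 119.88 px; top offset = 0.
Bottom-left is one-third across and two-thirds down within the crop:
x = 119.88 + 1 × 7461.25/3 ≈ 2607; y = 0.00 + 2 × 5969.00/3 ≈ 3979.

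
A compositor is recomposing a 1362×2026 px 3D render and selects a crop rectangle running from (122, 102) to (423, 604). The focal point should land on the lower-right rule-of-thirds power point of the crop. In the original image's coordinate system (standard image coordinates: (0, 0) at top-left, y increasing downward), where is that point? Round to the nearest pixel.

Crop width = 423 − 122 = 301 px; one third is 100.33 px.
Crop height = 604 − 102 = 502 px; one third is 167.33 px.
The lower-right point is two-thirds across and two-thirds down within the crop:
x = 122 + 2 × 100.33 ≈ 323; y = 102 + 2 × 167.33 ≈ 437.

(323, 437)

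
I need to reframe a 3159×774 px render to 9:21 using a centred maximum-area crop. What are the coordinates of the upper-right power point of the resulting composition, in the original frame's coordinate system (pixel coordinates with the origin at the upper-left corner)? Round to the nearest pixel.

(1635, 258)

3159/774 > 9/21, so the 9:21 crop keeps the full height 774 and trims width to 774 × 9/21 = 331.71 px.
Left offset = (3159 − 331.71)/2 = 1413.64 px; top offset = 0.
Upper-right is two-thirds across and one-third down within the crop:
x = 1413.64 + 2 × 331.71/3 ≈ 1635; y = 0.00 + 1 × 774.00/3 ≈ 258.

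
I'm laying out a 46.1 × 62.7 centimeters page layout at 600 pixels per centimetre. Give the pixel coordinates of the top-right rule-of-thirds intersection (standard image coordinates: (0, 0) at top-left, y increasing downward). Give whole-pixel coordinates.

x = 18440 px, y = 12540 px

In pixels the canvas is 46.1 × 600 = 27660 wide and 62.7 × 600 = 37620 tall.
The top-right point is two-thirds across and one-third down:
x = 2 × 27660/3 ≈ 18440; y = 1 × 37620/3 ≈ 12540.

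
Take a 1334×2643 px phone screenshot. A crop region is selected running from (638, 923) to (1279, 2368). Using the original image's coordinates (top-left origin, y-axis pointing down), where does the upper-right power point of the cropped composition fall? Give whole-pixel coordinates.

(1065, 1405)

Crop width = 1279 − 638 = 641 px; one third is 213.67 px.
Crop height = 2368 − 923 = 1445 px; one third is 481.67 px.
The upper-right point is two-thirds across and one-third down within the crop:
x = 638 + 2 × 213.67 ≈ 1065; y = 923 + 1 × 481.67 ≈ 1405.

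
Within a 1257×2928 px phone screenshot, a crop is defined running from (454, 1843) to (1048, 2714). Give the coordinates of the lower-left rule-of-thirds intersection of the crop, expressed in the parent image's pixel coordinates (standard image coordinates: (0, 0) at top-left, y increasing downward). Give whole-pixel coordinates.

x = 652 px, y = 2424 px

Crop width = 1048 − 454 = 594 px; one third is 198.00 px.
Crop height = 2714 − 1843 = 871 px; one third is 290.33 px.
The lower-left point is one-third across and two-thirds down within the crop:
x = 454 + 1 × 198.00 ≈ 652; y = 1843 + 2 × 290.33 ≈ 2424.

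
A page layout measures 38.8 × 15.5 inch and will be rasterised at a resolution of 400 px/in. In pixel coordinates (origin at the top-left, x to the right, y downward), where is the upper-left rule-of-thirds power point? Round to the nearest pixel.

(5173, 2067)

In pixels the canvas is 38.8 × 400 = 15520 wide and 15.5 × 400 = 6200 tall.
The upper-left point is one-third across and one-third down:
x = 1 × 15520/3 ≈ 5173; y = 1 × 6200/3 ≈ 2067.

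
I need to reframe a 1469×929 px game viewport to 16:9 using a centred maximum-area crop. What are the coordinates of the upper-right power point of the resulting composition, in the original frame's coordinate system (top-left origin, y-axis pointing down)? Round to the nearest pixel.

x = 979 px, y = 327 px

1469/929 < 16/9, so the 16:9 crop keeps the full width 1469 and trims height to 1469 × 9/16 = 826.31 px.
Top offset = (929 − 826.31)/2 = 51.34 px; left offset = 0.
Upper-right is two-thirds across and one-third down within the crop:
x = 0.00 + 2 × 1469.00/3 ≈ 979; y = 51.34 + 1 × 826.31/3 ≈ 327.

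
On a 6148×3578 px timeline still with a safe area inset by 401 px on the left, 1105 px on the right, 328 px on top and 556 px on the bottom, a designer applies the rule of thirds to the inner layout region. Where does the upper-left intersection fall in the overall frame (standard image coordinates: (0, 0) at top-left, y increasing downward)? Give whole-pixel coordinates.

x = 1948 px, y = 1226 px

Content width = 6148 − 401 − 1105 = 4642 px; content height = 3578 − 328 − 556 = 2694 px.
Upper-left is one-third across and one-third down within the inner layout region.
x = 401 + 1 × 4642/3 = 401 + 1547.33 ≈ 1948
y = 328 + 1 × 2694/3 = 328 + 898.00 ≈ 1226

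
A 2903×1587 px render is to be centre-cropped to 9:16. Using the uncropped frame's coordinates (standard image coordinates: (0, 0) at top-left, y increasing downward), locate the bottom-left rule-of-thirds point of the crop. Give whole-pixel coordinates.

2903/1587 > 9/16, so the 9:16 crop keeps the full height 1587 and trims width to 1587 × 9/16 = 892.69 px.
Left offset = (2903 − 892.69)/2 = 1005.16 px; top offset = 0.
Bottom-left is one-third across and two-thirds down within the crop:
x = 1005.16 + 1 × 892.69/3 ≈ 1303; y = 0.00 + 2 × 1587.00/3 ≈ 1058.

x = 1303 px, y = 1058 px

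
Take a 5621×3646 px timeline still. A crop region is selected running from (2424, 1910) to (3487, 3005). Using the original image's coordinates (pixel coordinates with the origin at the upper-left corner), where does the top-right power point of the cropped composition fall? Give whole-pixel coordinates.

(3133, 2275)

Crop width = 3487 − 2424 = 1063 px; one third is 354.33 px.
Crop height = 3005 − 1910 = 1095 px; one third is 365.00 px.
The top-right point is two-thirds across and one-third down within the crop:
x = 2424 + 2 × 354.33 ≈ 3133; y = 1910 + 1 × 365.00 ≈ 2275.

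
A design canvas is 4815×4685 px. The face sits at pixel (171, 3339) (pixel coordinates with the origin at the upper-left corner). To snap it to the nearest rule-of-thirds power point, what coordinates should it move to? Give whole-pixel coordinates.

x = 1605 px, y = 3123 px

Third lines: x ∈ {1605, 3210}, y ∈ {1562, 3123}.
171 is closer to x = 1605; 3339 is closer to y = 3123.
So the nearest intersection is the lower-left power point.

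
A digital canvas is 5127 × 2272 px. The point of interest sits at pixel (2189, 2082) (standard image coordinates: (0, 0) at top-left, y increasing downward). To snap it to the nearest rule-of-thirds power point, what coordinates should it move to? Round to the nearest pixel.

Third lines: x ∈ {1709, 3418}, y ∈ {757, 1515}.
2189 is closer to x = 1709; 2082 is closer to y = 1515.
So the nearest intersection is the lower-left power point.

(1709, 1515)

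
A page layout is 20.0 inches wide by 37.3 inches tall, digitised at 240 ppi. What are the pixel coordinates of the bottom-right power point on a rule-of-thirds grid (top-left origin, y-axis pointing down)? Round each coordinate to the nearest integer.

x = 3200 px, y = 5968 px

In pixels the canvas is 20.0 × 240 = 4800 wide and 37.3 × 240 = 8952 tall.
The bottom-right point is two-thirds across and two-thirds down:
x = 2 × 4800/3 ≈ 3200; y = 2 × 8952/3 ≈ 5968.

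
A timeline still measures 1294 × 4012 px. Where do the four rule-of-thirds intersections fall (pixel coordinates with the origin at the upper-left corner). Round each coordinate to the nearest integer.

(431, 1337), (863, 1337), (431, 2675), (863, 2675)

One third of 1294 is 431.33; one third of 4012 is 1337.33.
Vertical third lines at x = 431 and x = 863; horizontal third lines at y = 1337 and y = 2675.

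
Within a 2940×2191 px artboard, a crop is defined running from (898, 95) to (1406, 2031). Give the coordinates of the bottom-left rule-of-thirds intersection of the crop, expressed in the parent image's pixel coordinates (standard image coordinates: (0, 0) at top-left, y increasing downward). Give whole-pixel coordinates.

x = 1067 px, y = 1386 px

Crop width = 1406 − 898 = 508 px; one third is 169.33 px.
Crop height = 2031 − 95 = 1936 px; one third is 645.33 px.
The bottom-left point is one-third across and two-thirds down within the crop:
x = 898 + 1 × 169.33 ≈ 1067; y = 95 + 2 × 645.33 ≈ 1386.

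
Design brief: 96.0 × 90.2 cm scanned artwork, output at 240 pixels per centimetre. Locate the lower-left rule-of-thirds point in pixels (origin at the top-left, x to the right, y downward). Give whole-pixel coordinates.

In pixels the canvas is 96.0 × 240 = 23040 wide and 90.2 × 240 = 21648 tall.
The lower-left point is one-third across and two-thirds down:
x = 1 × 23040/3 ≈ 7680; y = 2 × 21648/3 ≈ 14432.

x = 7680 px, y = 14432 px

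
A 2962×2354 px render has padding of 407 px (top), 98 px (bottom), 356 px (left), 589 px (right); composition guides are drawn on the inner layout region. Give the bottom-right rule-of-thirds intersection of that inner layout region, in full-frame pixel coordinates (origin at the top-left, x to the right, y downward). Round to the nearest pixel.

x = 1701 px, y = 1640 px

Content width = 2962 − 356 − 589 = 2017 px; content height = 2354 − 407 − 98 = 1849 px.
Bottom-right is two-thirds across and two-thirds down within the inner layout region.
x = 356 + 2 × 2017/3 = 356 + 1344.67 ≈ 1701
y = 407 + 2 × 1849/3 = 407 + 1232.67 ≈ 1640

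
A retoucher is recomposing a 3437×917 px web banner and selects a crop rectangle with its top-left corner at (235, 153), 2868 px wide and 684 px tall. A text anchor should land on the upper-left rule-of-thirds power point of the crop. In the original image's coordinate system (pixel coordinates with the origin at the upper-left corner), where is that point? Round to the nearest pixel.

One third of the crop width 2868 is 956.00 px.
One third of the crop height 684 is 228.00 px.
The upper-left point is one-third across and one-third down within the crop:
x = 235 + 1 × 956.00 ≈ 1191; y = 153 + 1 × 228.00 ≈ 381.

(1191, 381)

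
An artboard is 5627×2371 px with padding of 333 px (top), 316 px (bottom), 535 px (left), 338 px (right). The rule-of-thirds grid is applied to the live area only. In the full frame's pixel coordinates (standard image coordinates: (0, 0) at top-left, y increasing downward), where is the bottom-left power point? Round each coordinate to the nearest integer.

Content width = 5627 − 535 − 338 = 4754 px; content height = 2371 − 333 − 316 = 1722 px.
Bottom-left is one-third across and two-thirds down within the live area.
x = 535 + 1 × 4754/3 = 535 + 1584.67 ≈ 2120
y = 333 + 2 × 1722/3 = 333 + 1148.00 ≈ 1481

x = 2120 px, y = 1481 px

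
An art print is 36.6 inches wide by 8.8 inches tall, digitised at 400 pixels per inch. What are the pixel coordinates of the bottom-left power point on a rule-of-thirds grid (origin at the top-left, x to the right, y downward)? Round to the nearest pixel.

In pixels the canvas is 36.6 × 400 = 14640 wide and 8.8 × 400 = 3520 tall.
The bottom-left point is one-third across and two-thirds down:
x = 1 × 14640/3 ≈ 4880; y = 2 × 3520/3 ≈ 2347.

(4880, 2347)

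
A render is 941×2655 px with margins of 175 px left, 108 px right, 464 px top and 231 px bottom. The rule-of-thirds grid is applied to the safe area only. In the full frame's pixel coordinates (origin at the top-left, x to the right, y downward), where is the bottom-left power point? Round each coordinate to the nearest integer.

x = 394 px, y = 1771 px

Content width = 941 − 175 − 108 = 658 px; content height = 2655 − 464 − 231 = 1960 px.
Bottom-left is one-third across and two-thirds down within the safe area.
x = 175 + 1 × 658/3 = 175 + 219.33 ≈ 394
y = 464 + 2 × 1960/3 = 464 + 1306.67 ≈ 1771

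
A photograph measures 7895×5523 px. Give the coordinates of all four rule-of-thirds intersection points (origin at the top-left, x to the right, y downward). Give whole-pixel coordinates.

One third of 7895 is 2631.67; one third of 5523 is 1841.
Vertical third lines at x = 2632 and x = 5263; horizontal third lines at y = 1841 and y = 3682.

(2632, 1841), (5263, 1841), (2632, 3682), (5263, 3682)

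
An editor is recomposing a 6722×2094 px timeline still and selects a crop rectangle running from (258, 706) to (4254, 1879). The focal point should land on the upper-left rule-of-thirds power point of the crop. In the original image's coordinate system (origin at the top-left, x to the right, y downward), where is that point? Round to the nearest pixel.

Crop width = 4254 − 258 = 3996 px; one third is 1332.00 px.
Crop height = 1879 − 706 = 1173 px; one third is 391.00 px.
The upper-left point is one-third across and one-third down within the crop:
x = 258 + 1 × 1332.00 ≈ 1590; y = 706 + 1 × 391.00 ≈ 1097.

x = 1590 px, y = 1097 px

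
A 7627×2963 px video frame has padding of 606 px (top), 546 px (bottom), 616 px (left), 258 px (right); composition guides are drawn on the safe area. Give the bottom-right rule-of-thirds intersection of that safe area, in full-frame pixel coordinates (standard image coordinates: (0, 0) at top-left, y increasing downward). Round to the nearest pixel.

x = 5118 px, y = 1813 px

Content width = 7627 − 616 − 258 = 6753 px; content height = 2963 − 606 − 546 = 1811 px.
Bottom-right is two-thirds across and two-thirds down within the safe area.
x = 616 + 2 × 6753/3 = 616 + 4502.00 ≈ 5118
y = 606 + 2 × 1811/3 = 606 + 1207.33 ≈ 1813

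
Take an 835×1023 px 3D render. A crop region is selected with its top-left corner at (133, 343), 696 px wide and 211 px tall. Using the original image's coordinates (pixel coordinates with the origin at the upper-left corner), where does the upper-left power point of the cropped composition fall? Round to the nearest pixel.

One third of the crop width 696 is 232.00 px.
One third of the crop height 211 is 70.33 px.
The upper-left point is one-third across and one-third down within the crop:
x = 133 + 1 × 232.00 ≈ 365; y = 343 + 1 × 70.33 ≈ 413.

(365, 413)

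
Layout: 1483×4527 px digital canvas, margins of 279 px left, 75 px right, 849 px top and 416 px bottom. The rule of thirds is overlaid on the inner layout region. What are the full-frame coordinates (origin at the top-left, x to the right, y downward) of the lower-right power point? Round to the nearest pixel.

Content width = 1483 − 279 − 75 = 1129 px; content height = 4527 − 849 − 416 = 3262 px.
Lower-right is two-thirds across and two-thirds down within the inner layout region.
x = 279 + 2 × 1129/3 = 279 + 752.67 ≈ 1032
y = 849 + 2 × 3262/3 = 849 + 2174.67 ≈ 3024

x = 1032 px, y = 3024 px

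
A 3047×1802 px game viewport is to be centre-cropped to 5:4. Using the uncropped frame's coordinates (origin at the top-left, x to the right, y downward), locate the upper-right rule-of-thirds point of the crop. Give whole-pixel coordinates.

3047/1802 > 5/4, so the 5:4 crop keeps the full height 1802 and trims width to 1802 × 5/4 = 2252.50 px.
Left offset = (3047 − 2252.50)/2 = 397.25 px; top offset = 0.
Upper-right is two-thirds across and one-third down within the crop:
x = 397.25 + 2 × 2252.50/3 ≈ 1899; y = 0.00 + 1 × 1802.00/3 ≈ 601.

(1899, 601)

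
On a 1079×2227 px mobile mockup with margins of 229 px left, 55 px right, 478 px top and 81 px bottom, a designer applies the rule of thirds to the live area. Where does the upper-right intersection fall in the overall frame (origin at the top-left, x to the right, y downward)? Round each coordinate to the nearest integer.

(759, 1034)

Content width = 1079 − 229 − 55 = 795 px; content height = 2227 − 478 − 81 = 1668 px.
Upper-right is two-thirds across and one-third down within the live area.
x = 229 + 2 × 795/3 = 229 + 530.00 ≈ 759
y = 478 + 1 × 1668/3 = 478 + 556.00 ≈ 1034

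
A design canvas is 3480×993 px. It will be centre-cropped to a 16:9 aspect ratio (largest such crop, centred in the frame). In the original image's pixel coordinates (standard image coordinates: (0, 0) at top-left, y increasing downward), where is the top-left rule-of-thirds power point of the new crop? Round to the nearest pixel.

x = 1446 px, y = 331 px

3480/993 > 16/9, so the 16:9 crop keeps the full height 993 and trims width to 993 × 16/9 = 1765.33 px.
Left offset = (3480 − 1765.33)/2 = 857.33 px; top offset = 0.
Top-left is one-third across and one-third down within the crop:
x = 857.33 + 1 × 1765.33/3 ≈ 1446; y = 0.00 + 1 × 993.00/3 ≈ 331.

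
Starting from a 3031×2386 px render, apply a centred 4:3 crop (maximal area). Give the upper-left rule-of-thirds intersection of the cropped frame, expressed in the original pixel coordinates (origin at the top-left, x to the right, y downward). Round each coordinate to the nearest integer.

3031/2386 < 4/3, so the 4:3 crop keeps the full width 3031 and trims height to 3031 × 3/4 = 2273.25 px.
Top offset = (2386 − 2273.25)/2 = 56.38 px; left offset = 0.
Upper-left is one-third across and one-third down within the crop:
x = 0.00 + 1 × 3031.00/3 ≈ 1010; y = 56.38 + 1 × 2273.25/3 ≈ 814.

(1010, 814)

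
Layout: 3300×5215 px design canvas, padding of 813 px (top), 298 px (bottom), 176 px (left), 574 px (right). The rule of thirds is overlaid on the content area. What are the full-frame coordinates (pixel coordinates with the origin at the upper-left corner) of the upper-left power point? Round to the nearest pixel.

x = 1026 px, y = 2181 px

Content width = 3300 − 176 − 574 = 2550 px; content height = 5215 − 813 − 298 = 4104 px.
Upper-left is one-third across and one-third down within the content area.
x = 176 + 1 × 2550/3 = 176 + 850.00 ≈ 1026
y = 813 + 1 × 4104/3 = 813 + 1368.00 ≈ 2181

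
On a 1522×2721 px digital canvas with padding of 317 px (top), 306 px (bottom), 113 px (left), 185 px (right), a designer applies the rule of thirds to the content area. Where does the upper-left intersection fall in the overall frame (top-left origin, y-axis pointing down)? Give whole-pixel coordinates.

Content width = 1522 − 113 − 185 = 1224 px; content height = 2721 − 317 − 306 = 2098 px.
Upper-left is one-third across and one-third down within the content area.
x = 113 + 1 × 1224/3 = 113 + 408.00 ≈ 521
y = 317 + 1 × 2098/3 = 317 + 699.33 ≈ 1016

(521, 1016)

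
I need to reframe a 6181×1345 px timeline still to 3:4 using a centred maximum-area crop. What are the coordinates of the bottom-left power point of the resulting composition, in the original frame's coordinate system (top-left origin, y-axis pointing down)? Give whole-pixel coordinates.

6181/1345 > 3/4, so the 3:4 crop keeps the full height 1345 and trims width to 1345 × 3/4 = 1008.75 px.
Left offset = (6181 − 1008.75)/2 = 2586.12 px; top offset = 0.
Bottom-left is one-third across and two-thirds down within the crop:
x = 2586.12 + 1 × 1008.75/3 ≈ 2922; y = 0.00 + 2 × 1345.00/3 ≈ 897.

x = 2922 px, y = 897 px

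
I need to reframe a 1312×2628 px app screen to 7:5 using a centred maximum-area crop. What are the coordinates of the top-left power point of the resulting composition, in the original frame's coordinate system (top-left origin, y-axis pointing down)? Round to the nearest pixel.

1312/2628 < 7/5, so the 7:5 crop keeps the full width 1312 and trims height to 1312 × 5/7 = 937.14 px.
Top offset = (2628 − 937.14)/2 = 845.43 px; left offset = 0.
Top-left is one-third across and one-third down within the crop:
x = 0.00 + 1 × 1312.00/3 ≈ 437; y = 845.43 + 1 × 937.14/3 ≈ 1158.

x = 437 px, y = 1158 px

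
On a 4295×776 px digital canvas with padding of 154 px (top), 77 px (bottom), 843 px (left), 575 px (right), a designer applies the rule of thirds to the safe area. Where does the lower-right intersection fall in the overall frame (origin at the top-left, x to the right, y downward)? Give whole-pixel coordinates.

(2761, 517)

Content width = 4295 − 843 − 575 = 2877 px; content height = 776 − 154 − 77 = 545 px.
Lower-right is two-thirds across and two-thirds down within the safe area.
x = 843 + 2 × 2877/3 = 843 + 1918.00 ≈ 2761
y = 154 + 2 × 545/3 = 154 + 363.33 ≈ 517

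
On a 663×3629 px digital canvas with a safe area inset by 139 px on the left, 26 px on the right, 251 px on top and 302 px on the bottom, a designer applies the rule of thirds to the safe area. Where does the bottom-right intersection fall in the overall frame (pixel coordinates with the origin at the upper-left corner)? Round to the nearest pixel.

Content width = 663 − 139 − 26 = 498 px; content height = 3629 − 251 − 302 = 3076 px.
Bottom-right is two-thirds across and two-thirds down within the safe area.
x = 139 + 2 × 498/3 = 139 + 332.00 ≈ 471
y = 251 + 2 × 3076/3 = 251 + 2050.67 ≈ 2302

x = 471 px, y = 2302 px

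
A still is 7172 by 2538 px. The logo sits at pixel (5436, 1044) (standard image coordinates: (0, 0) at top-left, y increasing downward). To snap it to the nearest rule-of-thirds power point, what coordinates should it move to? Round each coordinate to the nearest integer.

x = 4781 px, y = 846 px

Third lines: x ∈ {2391, 4781}, y ∈ {846, 1692}.
5436 is closer to x = 4781; 1044 is closer to y = 846.
So the nearest intersection is the upper-right power point.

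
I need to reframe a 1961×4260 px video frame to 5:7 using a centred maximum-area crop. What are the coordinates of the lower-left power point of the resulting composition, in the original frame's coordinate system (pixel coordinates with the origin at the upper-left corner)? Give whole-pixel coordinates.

(654, 2588)

1961/4260 < 5/7, so the 5:7 crop keeps the full width 1961 and trims height to 1961 × 7/5 = 2745.40 px.
Top offset = (4260 − 2745.40)/2 = 757.30 px; left offset = 0.
Lower-left is one-third across and two-thirds down within the crop:
x = 0.00 + 1 × 1961.00/3 ≈ 654; y = 757.30 + 2 × 2745.40/3 ≈ 2588.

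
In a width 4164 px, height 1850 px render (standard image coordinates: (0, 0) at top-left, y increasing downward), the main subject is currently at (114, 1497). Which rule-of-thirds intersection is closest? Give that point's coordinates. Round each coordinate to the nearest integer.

(1388, 1233)

Third lines: x ∈ {1388, 2776}, y ∈ {617, 1233}.
114 is closer to x = 1388; 1497 is closer to y = 1233.
So the nearest intersection is the lower-left power point.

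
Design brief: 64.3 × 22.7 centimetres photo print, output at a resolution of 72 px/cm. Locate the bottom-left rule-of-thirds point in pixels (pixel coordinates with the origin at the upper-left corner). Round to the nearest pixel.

x = 1543 px, y = 1090 px

In pixels the canvas is 64.3 × 72 = 4629.6 wide and 22.7 × 72 = 1634.4 tall.
The bottom-left point is one-third across and two-thirds down:
x = 1 × 4629.6/3 ≈ 1543; y = 2 × 1634.4/3 ≈ 1090.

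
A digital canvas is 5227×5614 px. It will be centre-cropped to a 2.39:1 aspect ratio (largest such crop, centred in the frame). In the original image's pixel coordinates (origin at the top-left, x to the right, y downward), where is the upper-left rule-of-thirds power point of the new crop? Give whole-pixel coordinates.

x = 1742 px, y = 2442 px

5227/5614 < 2.39/1, so the 2.39:1 crop keeps the full width 5227 and trims height to 5227 × 1/2.39 = 2187.03 px.
Top offset = (5614 − 2187.03)/2 = 1713.49 px; left offset = 0.
Upper-left is one-third across and one-third down within the crop:
x = 0.00 + 1 × 5227.00/3 ≈ 1742; y = 1713.49 + 1 × 2187.03/3 ≈ 2442.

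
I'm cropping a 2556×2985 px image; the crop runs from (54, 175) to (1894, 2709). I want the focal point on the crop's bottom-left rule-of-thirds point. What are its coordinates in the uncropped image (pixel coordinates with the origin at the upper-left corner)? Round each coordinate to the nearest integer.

Crop width = 1894 − 54 = 1840 px; one third is 613.33 px.
Crop height = 2709 − 175 = 2534 px; one third is 844.67 px.
The bottom-left point is one-third across and two-thirds down within the crop:
x = 54 + 1 × 613.33 ≈ 667; y = 175 + 2 × 844.67 ≈ 1864.

(667, 1864)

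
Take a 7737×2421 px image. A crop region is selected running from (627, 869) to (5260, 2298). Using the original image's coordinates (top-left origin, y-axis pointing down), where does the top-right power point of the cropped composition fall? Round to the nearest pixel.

Crop width = 5260 − 627 = 4633 px; one third is 1544.33 px.
Crop height = 2298 − 869 = 1429 px; one third is 476.33 px.
The top-right point is two-thirds across and one-third down within the crop:
x = 627 + 2 × 1544.33 ≈ 3716; y = 869 + 1 × 476.33 ≈ 1345.

(3716, 1345)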